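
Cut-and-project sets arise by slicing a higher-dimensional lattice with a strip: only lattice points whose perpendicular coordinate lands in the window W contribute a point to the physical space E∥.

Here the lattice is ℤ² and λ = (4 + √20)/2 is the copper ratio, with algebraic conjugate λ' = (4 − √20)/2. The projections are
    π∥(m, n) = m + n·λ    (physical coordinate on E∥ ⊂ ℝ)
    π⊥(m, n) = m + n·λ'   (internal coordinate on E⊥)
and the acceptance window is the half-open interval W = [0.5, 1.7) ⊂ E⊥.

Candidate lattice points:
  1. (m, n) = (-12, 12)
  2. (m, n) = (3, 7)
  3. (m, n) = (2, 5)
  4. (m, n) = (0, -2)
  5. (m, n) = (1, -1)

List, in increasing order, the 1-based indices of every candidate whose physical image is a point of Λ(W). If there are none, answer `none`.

Numerically λ ≈ 4.2361 and λ' = −1/λ ≈ -0.2361.
[1] lift (-12,12): star map gives -14.8328; window check 0.5 ≤ -14.8328 < 1.7 is false → out
[2] lift (3,7): star map gives 1.3475; window check 0.5 ≤ 1.3475 < 1.7 is true → IN Λ
[3] lift (2,5): star map gives 0.8197; window check 0.5 ≤ 0.8197 < 1.7 is true → IN Λ
[4] lift (0,-2): star map gives 0.4721; window check 0.5 ≤ 0.4721 < 1.7 is false → out
[5] lift (1,-1): star map gives 1.2361; window check 0.5 ≤ 1.2361 < 1.7 is true → IN Λ

2, 3, 5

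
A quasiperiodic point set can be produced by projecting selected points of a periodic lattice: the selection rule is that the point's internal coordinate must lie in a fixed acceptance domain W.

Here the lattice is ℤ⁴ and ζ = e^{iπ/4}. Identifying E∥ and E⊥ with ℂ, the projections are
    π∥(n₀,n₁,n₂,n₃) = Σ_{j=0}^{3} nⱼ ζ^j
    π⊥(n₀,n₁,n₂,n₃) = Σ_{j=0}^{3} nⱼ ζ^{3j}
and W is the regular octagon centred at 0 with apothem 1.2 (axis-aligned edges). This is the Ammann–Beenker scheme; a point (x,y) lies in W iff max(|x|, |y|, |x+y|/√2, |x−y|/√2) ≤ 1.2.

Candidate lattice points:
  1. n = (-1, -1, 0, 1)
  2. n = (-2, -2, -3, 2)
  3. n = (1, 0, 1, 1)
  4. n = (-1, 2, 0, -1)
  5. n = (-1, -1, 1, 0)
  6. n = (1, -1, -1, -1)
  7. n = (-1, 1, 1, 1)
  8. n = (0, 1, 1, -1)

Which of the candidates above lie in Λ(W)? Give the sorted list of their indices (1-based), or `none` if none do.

1, 6, 7

Internal map: ζ^{3j} for j=0..3 gives (1,0), (−√2/2,√2/2), (0,−1), (√2/2,√2/2).
#1 (-1, -1, 0, 1): internal (0.414214, 0.000000); octagon support 0.414214 vs apothem 1.2 → ∈ W
#2 (-2, -2, -3, 2): internal (0.828427, 3.000000); octagon support 3.000000 vs apothem 1.2 → ∉ W
#3 (1, 0, 1, 1): internal (1.707107, -0.292893); octagon support 1.707107 vs apothem 1.2 → ∉ W
#4 (-1, 2, 0, -1): internal (-3.121320, 0.707107); octagon support 3.121320 vs apothem 1.2 → ∉ W
#5 (-1, -1, 1, 0): internal (-0.292893, -1.707107); octagon support 1.707107 vs apothem 1.2 → ∉ W
#6 (1, -1, -1, -1): internal (1.000000, -0.414214); octagon support 1.000000 vs apothem 1.2 → ∈ W
#7 (-1, 1, 1, 1): internal (-1.000000, 0.414214); octagon support 1.000000 vs apothem 1.2 → ∈ W
#8 (0, 1, 1, -1): internal (-1.414214, -1.000000); octagon support 1.707107 vs apothem 1.2 → ∉ W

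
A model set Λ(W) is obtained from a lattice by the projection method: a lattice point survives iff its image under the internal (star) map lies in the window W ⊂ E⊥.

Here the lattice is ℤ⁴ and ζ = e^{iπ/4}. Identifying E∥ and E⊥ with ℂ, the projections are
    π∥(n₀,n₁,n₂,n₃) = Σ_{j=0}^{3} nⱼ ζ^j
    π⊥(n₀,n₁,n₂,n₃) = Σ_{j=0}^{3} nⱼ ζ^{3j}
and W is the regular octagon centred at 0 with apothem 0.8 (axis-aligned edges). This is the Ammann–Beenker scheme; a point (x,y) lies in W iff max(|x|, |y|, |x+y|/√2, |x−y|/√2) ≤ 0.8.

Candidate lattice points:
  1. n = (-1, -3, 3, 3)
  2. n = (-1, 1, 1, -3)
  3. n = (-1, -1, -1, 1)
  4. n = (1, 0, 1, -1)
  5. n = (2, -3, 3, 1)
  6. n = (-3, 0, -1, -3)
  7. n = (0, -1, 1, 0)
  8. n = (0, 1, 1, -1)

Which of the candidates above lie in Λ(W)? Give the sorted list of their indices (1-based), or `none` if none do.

none

With ζ = e^{iπ/4} the internal vectors are ζ^0,ζ^3,ζ^6,ζ^9.
#1 (-1, -3, 3, 3): internal (3.242641, -3.000000); octagon support 4.414214 vs apothem 0.8 → ∉ W
#2 (-1, 1, 1, -3): internal (-3.828427, -2.414214); octagon support 4.414214 vs apothem 0.8 → ∉ W
#3 (-1, -1, -1, 1): internal (0.414214, 1.000000); octagon support 1.000000 vs apothem 0.8 → ∉ W
#4 (1, 0, 1, -1): internal (0.292893, -1.707107); octagon support 1.707107 vs apothem 0.8 → ∉ W
#5 (2, -3, 3, 1): internal (4.828427, -4.414214); octagon support 6.535534 vs apothem 0.8 → ∉ W
#6 (-3, 0, -1, -3): internal (-5.121320, -1.121320); octagon support 5.121320 vs apothem 0.8 → ∉ W
#7 (0, -1, 1, 0): internal (0.707107, -1.707107); octagon support 1.707107 vs apothem 0.8 → ∉ W
#8 (0, 1, 1, -1): internal (-1.414214, -1.000000); octagon support 1.707107 vs apothem 0.8 → ∉ W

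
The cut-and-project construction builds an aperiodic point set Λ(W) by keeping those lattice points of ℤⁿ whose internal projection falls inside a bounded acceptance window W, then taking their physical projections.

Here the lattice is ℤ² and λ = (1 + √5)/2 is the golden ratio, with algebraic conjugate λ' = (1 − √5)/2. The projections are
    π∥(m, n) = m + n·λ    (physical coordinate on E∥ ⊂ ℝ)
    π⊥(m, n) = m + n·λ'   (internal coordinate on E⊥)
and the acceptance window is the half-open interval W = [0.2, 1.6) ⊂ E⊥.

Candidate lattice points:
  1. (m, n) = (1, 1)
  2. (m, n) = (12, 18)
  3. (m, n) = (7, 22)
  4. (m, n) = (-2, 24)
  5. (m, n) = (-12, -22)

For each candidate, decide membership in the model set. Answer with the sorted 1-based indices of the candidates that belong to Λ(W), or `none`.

Compute λ' = (1−√5)/2 = -0.61803, so π⊥(m,n) = m -0.61803·n.
#1 (1,1): internal coord 1 + (1)·λ' = +0.38197; +0.38197 ∈ [0.2, 1.6) → IN Λ
#2 (12,18): internal coord 12 + (18)·λ' = +0.87539; +0.87539 ∈ [0.2, 1.6) → IN Λ
#3 (7,22): internal coord 7 + (22)·λ' = -6.59675; -6.59675 ∉ [0.2, 1.6) → out
#4 (-2,24): internal coord -2 + (24)·λ' = -16.83282; -16.83282 ∉ [0.2, 1.6) → out
#5 (-12,-22): internal coord -12 + (-22)·λ' = +1.59675; +1.59675 ∈ [0.2, 1.6) → IN Λ

1, 2, 5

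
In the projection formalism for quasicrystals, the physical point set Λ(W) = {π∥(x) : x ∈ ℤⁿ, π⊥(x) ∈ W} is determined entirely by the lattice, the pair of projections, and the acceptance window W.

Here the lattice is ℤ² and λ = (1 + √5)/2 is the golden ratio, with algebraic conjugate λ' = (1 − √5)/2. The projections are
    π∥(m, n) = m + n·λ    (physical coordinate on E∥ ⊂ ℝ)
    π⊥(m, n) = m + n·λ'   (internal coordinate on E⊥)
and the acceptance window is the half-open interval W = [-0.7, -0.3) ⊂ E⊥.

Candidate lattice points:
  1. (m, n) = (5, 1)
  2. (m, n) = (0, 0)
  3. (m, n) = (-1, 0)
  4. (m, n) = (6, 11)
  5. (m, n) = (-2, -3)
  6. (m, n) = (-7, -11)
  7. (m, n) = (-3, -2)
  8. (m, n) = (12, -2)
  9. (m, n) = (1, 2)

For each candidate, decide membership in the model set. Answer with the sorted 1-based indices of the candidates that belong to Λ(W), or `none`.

none

Numerically λ ≈ 1.61803 and λ' = −1/λ ≈ -0.61803.
[1] lift (5,1): star map gives 4.38197; window check -0.7 ≤ 4.38197 < -0.3 is false → out
[2] lift (0,0): star map gives 0.00000; window check -0.7 ≤ 0.00000 < -0.3 is false → out
[3] lift (-1,0): star map gives -1.00000; window check -0.7 ≤ -1.00000 < -0.3 is false → out
[4] lift (6,11): star map gives -0.79837; window check -0.7 ≤ -0.79837 < -0.3 is false → out
[5] lift (-2,-3): star map gives -0.14590; window check -0.7 ≤ -0.14590 < -0.3 is false → out
[6] lift (-7,-11): star map gives -0.20163; window check -0.7 ≤ -0.20163 < -0.3 is false → out
[7] lift (-3,-2): star map gives -1.76393; window check -0.7 ≤ -1.76393 < -0.3 is false → out
[8] lift (12,-2): star map gives 13.23607; window check -0.7 ≤ 13.23607 < -0.3 is false → out
[9] lift (1,2): star map gives -0.23607; window check -0.7 ≤ -0.23607 < -0.3 is false → out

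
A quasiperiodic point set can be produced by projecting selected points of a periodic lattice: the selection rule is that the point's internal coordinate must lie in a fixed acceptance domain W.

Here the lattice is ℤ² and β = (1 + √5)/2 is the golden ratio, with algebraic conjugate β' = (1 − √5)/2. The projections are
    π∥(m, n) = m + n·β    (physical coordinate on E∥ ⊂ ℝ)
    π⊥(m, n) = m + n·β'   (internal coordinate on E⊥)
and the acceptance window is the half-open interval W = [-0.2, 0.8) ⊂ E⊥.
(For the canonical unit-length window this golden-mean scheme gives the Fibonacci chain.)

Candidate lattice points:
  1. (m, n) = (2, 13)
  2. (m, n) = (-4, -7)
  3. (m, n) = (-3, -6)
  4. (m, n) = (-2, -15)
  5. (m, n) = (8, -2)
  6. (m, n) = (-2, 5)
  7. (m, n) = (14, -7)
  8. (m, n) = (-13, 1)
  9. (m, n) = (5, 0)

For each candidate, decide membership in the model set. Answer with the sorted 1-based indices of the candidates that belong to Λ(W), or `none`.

2, 3

Numerically β ≈ 1.61803 and β' = −1/β ≈ -0.61803.
candidate 1: (m,n)=(2,13) → π∥ = 2+13·β ≈ 23.03444, π⊥ = 2+13·β' ≈ -6.03444 ∉ [-0.2, 0.8) ⇒ out
candidate 2: (m,n)=(-4,-7) → π∥ = -4-7·β ≈ -15.32624, π⊥ = -4-7·β' ≈ 0.32624 ∈ [-0.2, 0.8) ⇒ IN Λ
candidate 3: (m,n)=(-3,-6) → π∥ = -3-6·β ≈ -12.70820, π⊥ = -3-6·β' ≈ 0.70820 ∈ [-0.2, 0.8) ⇒ IN Λ
candidate 4: (m,n)=(-2,-15) → π∥ = -2-15·β ≈ -26.27051, π⊥ = -2-15·β' ≈ 7.27051 ∉ [-0.2, 0.8) ⇒ out
candidate 5: (m,n)=(8,-2) → π∥ = 8-2·β ≈ 4.76393, π⊥ = 8-2·β' ≈ 9.23607 ∉ [-0.2, 0.8) ⇒ out
candidate 6: (m,n)=(-2,5) → π∥ = -2+5·β ≈ 6.09017, π⊥ = -2+5·β' ≈ -5.09017 ∉ [-0.2, 0.8) ⇒ out
candidate 7: (m,n)=(14,-7) → π∥ = 14-7·β ≈ 2.67376, π⊥ = 14-7·β' ≈ 18.32624 ∉ [-0.2, 0.8) ⇒ out
candidate 8: (m,n)=(-13,1) → π∥ = -13+1·β ≈ -11.38197, π⊥ = -13+1·β' ≈ -13.61803 ∉ [-0.2, 0.8) ⇒ out
candidate 9: (m,n)=(5,0) → π∥ = 5+0·β ≈ 5.00000, π⊥ = 5+0·β' ≈ 5.00000 ∉ [-0.2, 0.8) ⇒ out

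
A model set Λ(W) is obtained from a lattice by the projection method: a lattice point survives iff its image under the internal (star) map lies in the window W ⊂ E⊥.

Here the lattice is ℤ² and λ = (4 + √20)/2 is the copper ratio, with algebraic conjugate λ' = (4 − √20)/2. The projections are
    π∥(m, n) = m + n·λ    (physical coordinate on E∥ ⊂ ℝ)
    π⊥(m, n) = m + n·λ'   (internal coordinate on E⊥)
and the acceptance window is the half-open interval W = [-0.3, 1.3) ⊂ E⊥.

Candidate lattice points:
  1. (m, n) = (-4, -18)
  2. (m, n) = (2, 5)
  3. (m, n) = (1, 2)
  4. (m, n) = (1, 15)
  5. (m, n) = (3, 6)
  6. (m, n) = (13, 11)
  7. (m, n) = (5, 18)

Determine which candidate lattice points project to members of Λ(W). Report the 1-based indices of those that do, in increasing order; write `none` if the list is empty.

λ' = (4−√20)/2 ≈ -0.236068.
candidate 1: (m,n)=(-4,-18) → π∥ = -4-18·λ ≈ -80.249224, π⊥ = -4-18·λ' ≈ 0.249224 ∈ [-0.3, 1.3) ⇒ IN Λ
candidate 2: (m,n)=(2,5) → π∥ = 2+5·λ ≈ 23.180340, π⊥ = 2+5·λ' ≈ 0.819660 ∈ [-0.3, 1.3) ⇒ IN Λ
candidate 3: (m,n)=(1,2) → π∥ = 1+2·λ ≈ 9.472136, π⊥ = 1+2·λ' ≈ 0.527864 ∈ [-0.3, 1.3) ⇒ IN Λ
candidate 4: (m,n)=(1,15) → π∥ = 1+15·λ ≈ 64.541020, π⊥ = 1+15·λ' ≈ -2.541020 ∉ [-0.3, 1.3) ⇒ out
candidate 5: (m,n)=(3,6) → π∥ = 3+6·λ ≈ 28.416408, π⊥ = 3+6·λ' ≈ 1.583592 ∉ [-0.3, 1.3) ⇒ out
candidate 6: (m,n)=(13,11) → π∥ = 13+11·λ ≈ 59.596748, π⊥ = 13+11·λ' ≈ 10.403252 ∉ [-0.3, 1.3) ⇒ out
candidate 7: (m,n)=(5,18) → π∥ = 5+18·λ ≈ 81.249224, π⊥ = 5+18·λ' ≈ 0.750776 ∈ [-0.3, 1.3) ⇒ IN Λ

1, 2, 3, 7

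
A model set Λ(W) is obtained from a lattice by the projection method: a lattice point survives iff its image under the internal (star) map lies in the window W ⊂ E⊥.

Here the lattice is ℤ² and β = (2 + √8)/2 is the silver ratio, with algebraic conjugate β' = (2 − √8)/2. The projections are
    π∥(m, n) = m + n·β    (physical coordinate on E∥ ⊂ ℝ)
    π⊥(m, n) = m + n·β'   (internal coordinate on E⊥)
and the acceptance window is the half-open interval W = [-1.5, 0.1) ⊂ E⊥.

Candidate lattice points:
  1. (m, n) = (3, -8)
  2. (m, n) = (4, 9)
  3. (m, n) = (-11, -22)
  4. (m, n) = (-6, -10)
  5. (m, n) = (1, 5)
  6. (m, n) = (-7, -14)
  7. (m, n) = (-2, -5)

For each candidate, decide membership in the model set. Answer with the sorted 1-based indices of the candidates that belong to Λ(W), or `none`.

Compute β' = (2−√8)/2 = -0.414214, so π⊥(m,n) = m -0.414214·n.
[1] lift (3,-8): star map gives 6.313708; window check -1.5 ≤ 6.313708 < 0.1 is false → out
[2] lift (4,9): star map gives 0.272078; window check -1.5 ≤ 0.272078 < 0.1 is false → out
[3] lift (-11,-22): star map gives -1.887302; window check -1.5 ≤ -1.887302 < 0.1 is false → out
[4] lift (-6,-10): star map gives -1.857864; window check -1.5 ≤ -1.857864 < 0.1 is false → out
[5] lift (1,5): star map gives -1.071068; window check -1.5 ≤ -1.071068 < 0.1 is true → IN Λ
[6] lift (-7,-14): star map gives -1.201010; window check -1.5 ≤ -1.201010 < 0.1 is true → IN Λ
[7] lift (-2,-5): star map gives 0.071068; window check -1.5 ≤ 0.071068 < 0.1 is true → IN Λ

5, 6, 7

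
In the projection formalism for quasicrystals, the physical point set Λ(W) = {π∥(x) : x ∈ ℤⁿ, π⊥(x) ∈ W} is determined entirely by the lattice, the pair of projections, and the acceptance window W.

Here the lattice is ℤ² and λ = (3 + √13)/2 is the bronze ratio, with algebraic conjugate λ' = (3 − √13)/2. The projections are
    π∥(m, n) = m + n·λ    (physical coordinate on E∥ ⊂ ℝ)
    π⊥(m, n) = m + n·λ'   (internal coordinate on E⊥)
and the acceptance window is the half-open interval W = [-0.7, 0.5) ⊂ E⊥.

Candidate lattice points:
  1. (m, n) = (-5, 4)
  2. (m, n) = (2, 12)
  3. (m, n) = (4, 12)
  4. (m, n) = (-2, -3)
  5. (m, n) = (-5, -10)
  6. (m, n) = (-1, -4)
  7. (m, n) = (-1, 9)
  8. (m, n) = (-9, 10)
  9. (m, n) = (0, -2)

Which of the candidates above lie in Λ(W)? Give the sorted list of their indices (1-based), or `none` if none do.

3, 6

Numerically λ ≈ 3.30278 and λ' = −1/λ ≈ -0.30278.
#1 (-5,4): internal coord -5 + (4)·λ' = -6.21110; -6.21110 ∉ [-0.7, 0.5) → out
#2 (2,12): internal coord 2 + (12)·λ' = -1.63331; -1.63331 ∉ [-0.7, 0.5) → out
#3 (4,12): internal coord 4 + (12)·λ' = +0.36669; +0.36669 ∈ [-0.7, 0.5) → IN Λ
#4 (-2,-3): internal coord -2 + (-3)·λ' = -1.09167; -1.09167 ∉ [-0.7, 0.5) → out
#5 (-5,-10): internal coord -5 + (-10)·λ' = -1.97224; -1.97224 ∉ [-0.7, 0.5) → out
#6 (-1,-4): internal coord -1 + (-4)·λ' = +0.21110; +0.21110 ∈ [-0.7, 0.5) → IN Λ
#7 (-1,9): internal coord -1 + (9)·λ' = -3.72498; -3.72498 ∉ [-0.7, 0.5) → out
#8 (-9,10): internal coord -9 + (10)·λ' = -12.02776; -12.02776 ∉ [-0.7, 0.5) → out
#9 (0,-2): internal coord 0 + (-2)·λ' = +0.60555; +0.60555 ∉ [-0.7, 0.5) → out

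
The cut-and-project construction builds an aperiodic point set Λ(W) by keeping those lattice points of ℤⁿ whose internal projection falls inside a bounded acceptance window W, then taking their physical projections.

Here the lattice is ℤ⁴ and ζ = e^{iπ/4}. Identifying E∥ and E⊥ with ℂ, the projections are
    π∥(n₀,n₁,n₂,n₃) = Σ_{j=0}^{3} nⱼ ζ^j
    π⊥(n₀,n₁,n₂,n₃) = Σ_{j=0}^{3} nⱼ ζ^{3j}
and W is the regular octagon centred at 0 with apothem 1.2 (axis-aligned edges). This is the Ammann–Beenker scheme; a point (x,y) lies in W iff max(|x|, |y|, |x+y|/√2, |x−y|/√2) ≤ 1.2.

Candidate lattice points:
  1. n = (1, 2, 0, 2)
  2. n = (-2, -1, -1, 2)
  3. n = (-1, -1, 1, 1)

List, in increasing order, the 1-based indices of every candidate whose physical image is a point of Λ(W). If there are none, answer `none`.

3

Internal map: ζ^{3j} for j=0..3 gives (1,0), (−√2/2,√2/2), (0,−1), (√2/2,√2/2).
candidate 1: n = (1, 2, 0, 2) → π⊥ ≈ (+1.0000, +2.8284); max(|x|,|y|,|x±y|/√2) = 2.8284 > 1.2 ⇒ ∉ W
candidate 2: n = (-2, -1, -1, 2) → π⊥ ≈ (+0.1213, +1.7071); max(|x|,|y|,|x±y|/√2) = 1.7071 > 1.2 ⇒ ∉ W
candidate 3: n = (-1, -1, 1, 1) → π⊥ ≈ (+0.4142, -1.0000); max(|x|,|y|,|x±y|/√2) = 1.0000 ≤ 1.2 ⇒ ∈ W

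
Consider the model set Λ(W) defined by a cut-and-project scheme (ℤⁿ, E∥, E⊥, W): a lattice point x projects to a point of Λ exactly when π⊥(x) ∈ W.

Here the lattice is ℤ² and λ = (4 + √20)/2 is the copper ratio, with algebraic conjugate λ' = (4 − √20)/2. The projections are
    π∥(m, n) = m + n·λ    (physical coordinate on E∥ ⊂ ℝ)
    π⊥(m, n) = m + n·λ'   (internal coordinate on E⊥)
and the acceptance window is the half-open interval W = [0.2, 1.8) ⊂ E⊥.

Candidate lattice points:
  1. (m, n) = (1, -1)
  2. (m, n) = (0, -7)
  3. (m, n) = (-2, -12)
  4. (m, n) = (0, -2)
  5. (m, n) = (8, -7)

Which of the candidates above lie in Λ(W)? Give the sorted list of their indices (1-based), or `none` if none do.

1, 2, 3, 4

λ' = (4−√20)/2 ≈ -0.2361.
[1] lift (1,-1): star map gives 1.2361; window check 0.2 ≤ 1.2361 < 1.8 is true → IN Λ
[2] lift (0,-7): star map gives 1.6525; window check 0.2 ≤ 1.6525 < 1.8 is true → IN Λ
[3] lift (-2,-12): star map gives 0.8328; window check 0.2 ≤ 0.8328 < 1.8 is true → IN Λ
[4] lift (0,-2): star map gives 0.4721; window check 0.2 ≤ 0.4721 < 1.8 is true → IN Λ
[5] lift (8,-7): star map gives 9.6525; window check 0.2 ≤ 9.6525 < 1.8 is false → out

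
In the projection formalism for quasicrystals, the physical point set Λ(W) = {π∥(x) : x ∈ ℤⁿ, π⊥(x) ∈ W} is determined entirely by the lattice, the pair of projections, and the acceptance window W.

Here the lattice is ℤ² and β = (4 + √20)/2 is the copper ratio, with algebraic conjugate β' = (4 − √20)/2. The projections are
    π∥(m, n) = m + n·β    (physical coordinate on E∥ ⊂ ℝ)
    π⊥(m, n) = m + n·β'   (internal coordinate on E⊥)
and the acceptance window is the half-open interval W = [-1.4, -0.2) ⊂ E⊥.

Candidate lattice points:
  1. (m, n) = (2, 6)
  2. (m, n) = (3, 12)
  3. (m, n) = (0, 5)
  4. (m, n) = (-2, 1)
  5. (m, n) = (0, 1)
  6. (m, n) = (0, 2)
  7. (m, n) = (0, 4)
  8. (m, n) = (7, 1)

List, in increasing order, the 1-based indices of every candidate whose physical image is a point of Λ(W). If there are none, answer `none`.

3, 5, 6, 7

Compute β' = (4−√20)/2 = -0.236068, so π⊥(m,n) = m -0.236068·n.
candidate 1: (m,n)=(2,6) → π∥ = 2+6·β ≈ 27.416408, π⊥ = 2+6·β' ≈ 0.583592 ∉ [-1.4, -0.2) ⇒ out
candidate 2: (m,n)=(3,12) → π∥ = 3+12·β ≈ 53.832816, π⊥ = 3+12·β' ≈ 0.167184 ∉ [-1.4, -0.2) ⇒ out
candidate 3: (m,n)=(0,5) → π∥ = 0+5·β ≈ 21.180340, π⊥ = 0+5·β' ≈ -1.180340 ∈ [-1.4, -0.2) ⇒ IN Λ
candidate 4: (m,n)=(-2,1) → π∥ = -2+1·β ≈ 2.236068, π⊥ = -2+1·β' ≈ -2.236068 ∉ [-1.4, -0.2) ⇒ out
candidate 5: (m,n)=(0,1) → π∥ = 0+1·β ≈ 4.236068, π⊥ = 0+1·β' ≈ -0.236068 ∈ [-1.4, -0.2) ⇒ IN Λ
candidate 6: (m,n)=(0,2) → π∥ = 0+2·β ≈ 8.472136, π⊥ = 0+2·β' ≈ -0.472136 ∈ [-1.4, -0.2) ⇒ IN Λ
candidate 7: (m,n)=(0,4) → π∥ = 0+4·β ≈ 16.944272, π⊥ = 0+4·β' ≈ -0.944272 ∈ [-1.4, -0.2) ⇒ IN Λ
candidate 8: (m,n)=(7,1) → π∥ = 7+1·β ≈ 11.236068, π⊥ = 7+1·β' ≈ 6.763932 ∉ [-1.4, -0.2) ⇒ out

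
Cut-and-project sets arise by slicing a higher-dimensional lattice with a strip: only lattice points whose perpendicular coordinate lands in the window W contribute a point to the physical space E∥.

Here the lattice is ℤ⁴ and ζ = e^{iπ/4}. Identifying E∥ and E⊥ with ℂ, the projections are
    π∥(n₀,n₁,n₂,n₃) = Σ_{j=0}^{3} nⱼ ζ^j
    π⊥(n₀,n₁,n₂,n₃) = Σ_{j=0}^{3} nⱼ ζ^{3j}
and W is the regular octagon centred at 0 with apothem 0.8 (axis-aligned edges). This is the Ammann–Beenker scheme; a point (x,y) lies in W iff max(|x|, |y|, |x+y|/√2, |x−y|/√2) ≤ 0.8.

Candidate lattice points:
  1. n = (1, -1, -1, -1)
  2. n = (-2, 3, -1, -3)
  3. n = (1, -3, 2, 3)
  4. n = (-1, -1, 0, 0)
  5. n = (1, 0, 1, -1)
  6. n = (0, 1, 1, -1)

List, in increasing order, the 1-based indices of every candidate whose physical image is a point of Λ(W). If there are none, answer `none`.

4

Internal map: ζ^{3j} for j=0..3 gives (1,0), (−√2/2,√2/2), (0,−1), (√2/2,√2/2).
candidate 1: n = (1, -1, -1, -1) → π⊥ ≈ (+1.00000, -0.41421); max(|x|,|y|,|x±y|/√2) = 1.00000 > 0.8 ⇒ ∉ W
candidate 2: n = (-2, 3, -1, -3) → π⊥ ≈ (-6.24264, +1.00000); max(|x|,|y|,|x±y|/√2) = 6.24264 > 0.8 ⇒ ∉ W
candidate 3: n = (1, -3, 2, 3) → π⊥ ≈ (+5.24264, -2.00000); max(|x|,|y|,|x±y|/√2) = 5.24264 > 0.8 ⇒ ∉ W
candidate 4: n = (-1, -1, 0, 0) → π⊥ ≈ (-0.29289, -0.70711); max(|x|,|y|,|x±y|/√2) = 0.70711 ≤ 0.8 ⇒ ∈ W
candidate 5: n = (1, 0, 1, -1) → π⊥ ≈ (+0.29289, -1.70711); max(|x|,|y|,|x±y|/√2) = 1.70711 > 0.8 ⇒ ∉ W
candidate 6: n = (0, 1, 1, -1) → π⊥ ≈ (-1.41421, -1.00000); max(|x|,|y|,|x±y|/√2) = 1.70711 > 0.8 ⇒ ∉ W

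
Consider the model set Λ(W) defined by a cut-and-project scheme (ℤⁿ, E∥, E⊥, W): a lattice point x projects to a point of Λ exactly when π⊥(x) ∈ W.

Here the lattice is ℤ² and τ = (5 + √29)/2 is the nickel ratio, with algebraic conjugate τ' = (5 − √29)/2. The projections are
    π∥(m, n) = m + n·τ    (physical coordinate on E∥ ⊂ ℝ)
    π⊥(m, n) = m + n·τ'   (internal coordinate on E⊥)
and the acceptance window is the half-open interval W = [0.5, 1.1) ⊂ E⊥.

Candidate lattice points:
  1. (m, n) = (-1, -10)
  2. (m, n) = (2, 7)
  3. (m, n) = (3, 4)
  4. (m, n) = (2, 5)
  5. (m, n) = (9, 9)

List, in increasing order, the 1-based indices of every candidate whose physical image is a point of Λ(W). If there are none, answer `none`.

1, 2, 4

Numerically τ ≈ 5.19258 and τ' = −1/τ ≈ -0.19258.
candidate 1: (m,n)=(-1,-10) → π∥ = -1-10·τ ≈ -52.92582, π⊥ = -1-10·τ' ≈ 0.92582 ∈ [0.5, 1.1) ⇒ IN Λ
candidate 2: (m,n)=(2,7) → π∥ = 2+7·τ ≈ 38.34808, π⊥ = 2+7·τ' ≈ 0.65192 ∈ [0.5, 1.1) ⇒ IN Λ
candidate 3: (m,n)=(3,4) → π∥ = 3+4·τ ≈ 23.77033, π⊥ = 3+4·τ' ≈ 2.22967 ∉ [0.5, 1.1) ⇒ out
candidate 4: (m,n)=(2,5) → π∥ = 2+5·τ ≈ 27.96291, π⊥ = 2+5·τ' ≈ 1.03709 ∈ [0.5, 1.1) ⇒ IN Λ
candidate 5: (m,n)=(9,9) → π∥ = 9+9·τ ≈ 55.73324, π⊥ = 9+9·τ' ≈ 7.26676 ∉ [0.5, 1.1) ⇒ out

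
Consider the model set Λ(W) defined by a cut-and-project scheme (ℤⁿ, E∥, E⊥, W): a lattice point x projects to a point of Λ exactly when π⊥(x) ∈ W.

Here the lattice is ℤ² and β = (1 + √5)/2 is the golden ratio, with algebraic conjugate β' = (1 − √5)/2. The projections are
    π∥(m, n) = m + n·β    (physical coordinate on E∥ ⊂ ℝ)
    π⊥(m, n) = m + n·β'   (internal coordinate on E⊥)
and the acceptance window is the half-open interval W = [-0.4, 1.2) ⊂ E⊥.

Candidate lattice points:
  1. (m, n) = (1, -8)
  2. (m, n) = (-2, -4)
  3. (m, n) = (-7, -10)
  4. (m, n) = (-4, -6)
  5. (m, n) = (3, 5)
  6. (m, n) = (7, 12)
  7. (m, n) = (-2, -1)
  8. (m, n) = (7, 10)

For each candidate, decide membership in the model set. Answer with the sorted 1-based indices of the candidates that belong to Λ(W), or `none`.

2, 4, 5, 8

Numerically β ≈ 1.6180 and β' = −1/β ≈ -0.6180.
[1] lift (1,-8): star map gives 5.9443; window check -0.4 ≤ 5.9443 < 1.2 is false → out
[2] lift (-2,-4): star map gives 0.4721; window check -0.4 ≤ 0.4721 < 1.2 is true → IN Λ
[3] lift (-7,-10): star map gives -0.8197; window check -0.4 ≤ -0.8197 < 1.2 is false → out
[4] lift (-4,-6): star map gives -0.2918; window check -0.4 ≤ -0.2918 < 1.2 is true → IN Λ
[5] lift (3,5): star map gives -0.0902; window check -0.4 ≤ -0.0902 < 1.2 is true → IN Λ
[6] lift (7,12): star map gives -0.4164; window check -0.4 ≤ -0.4164 < 1.2 is false → out
[7] lift (-2,-1): star map gives -1.3820; window check -0.4 ≤ -1.3820 < 1.2 is false → out
[8] lift (7,10): star map gives 0.8197; window check -0.4 ≤ 0.8197 < 1.2 is true → IN Λ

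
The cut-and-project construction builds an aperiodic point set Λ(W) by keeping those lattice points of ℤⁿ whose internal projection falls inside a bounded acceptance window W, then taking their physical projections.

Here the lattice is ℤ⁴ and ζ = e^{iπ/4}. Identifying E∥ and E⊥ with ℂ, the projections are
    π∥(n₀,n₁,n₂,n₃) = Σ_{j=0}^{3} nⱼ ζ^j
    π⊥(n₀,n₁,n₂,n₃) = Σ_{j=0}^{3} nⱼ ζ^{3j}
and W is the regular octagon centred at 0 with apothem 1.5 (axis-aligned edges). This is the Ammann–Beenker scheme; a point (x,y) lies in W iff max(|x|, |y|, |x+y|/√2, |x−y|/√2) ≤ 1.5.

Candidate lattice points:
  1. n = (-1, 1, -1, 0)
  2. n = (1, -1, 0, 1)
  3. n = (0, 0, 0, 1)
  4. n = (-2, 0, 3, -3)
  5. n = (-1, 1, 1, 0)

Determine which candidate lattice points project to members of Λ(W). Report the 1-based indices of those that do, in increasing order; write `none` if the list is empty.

3

π⊥(n) = n₀ + n₁ζ³ + n₂ζ⁶ + n₃ζ⁹ where ζ = e^{iπ/4}.
#1 (-1, 1, -1, 0): internal (-1.7071, 1.7071); octagon support 2.4142 vs apothem 1.5 → ∉ W
#2 (1, -1, 0, 1): internal (2.4142, 0.0000); octagon support 2.4142 vs apothem 1.5 → ∉ W
#3 (0, 0, 0, 1): internal (0.7071, 0.7071); octagon support 1.0000 vs apothem 1.5 → ∈ W
#4 (-2, 0, 3, -3): internal (-4.1213, -5.1213); octagon support 6.5355 vs apothem 1.5 → ∉ W
#5 (-1, 1, 1, 0): internal (-1.7071, -0.2929); octagon support 1.7071 vs apothem 1.5 → ∉ W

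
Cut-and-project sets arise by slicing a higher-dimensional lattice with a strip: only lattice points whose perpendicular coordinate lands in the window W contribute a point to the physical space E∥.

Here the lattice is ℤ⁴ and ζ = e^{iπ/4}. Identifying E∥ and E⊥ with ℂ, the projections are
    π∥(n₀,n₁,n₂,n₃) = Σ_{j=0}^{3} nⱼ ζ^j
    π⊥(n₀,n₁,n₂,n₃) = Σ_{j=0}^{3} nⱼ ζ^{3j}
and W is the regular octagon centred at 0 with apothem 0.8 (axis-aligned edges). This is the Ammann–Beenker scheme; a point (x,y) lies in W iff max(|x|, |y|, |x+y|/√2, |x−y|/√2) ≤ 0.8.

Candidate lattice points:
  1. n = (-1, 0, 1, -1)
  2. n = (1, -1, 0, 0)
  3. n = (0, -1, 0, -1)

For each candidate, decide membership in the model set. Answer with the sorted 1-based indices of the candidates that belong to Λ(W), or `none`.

none

With ζ = e^{iπ/4} the internal vectors are ζ^0,ζ^3,ζ^6,ζ^9.
#1 (-1, 0, 1, -1): internal (-1.707107, -1.707107); octagon support 2.414214 vs apothem 0.8 → ∉ W
#2 (1, -1, 0, 0): internal (1.707107, -0.707107); octagon support 1.707107 vs apothem 0.8 → ∉ W
#3 (0, -1, 0, -1): internal (0.000000, -1.414214); octagon support 1.414214 vs apothem 0.8 → ∉ W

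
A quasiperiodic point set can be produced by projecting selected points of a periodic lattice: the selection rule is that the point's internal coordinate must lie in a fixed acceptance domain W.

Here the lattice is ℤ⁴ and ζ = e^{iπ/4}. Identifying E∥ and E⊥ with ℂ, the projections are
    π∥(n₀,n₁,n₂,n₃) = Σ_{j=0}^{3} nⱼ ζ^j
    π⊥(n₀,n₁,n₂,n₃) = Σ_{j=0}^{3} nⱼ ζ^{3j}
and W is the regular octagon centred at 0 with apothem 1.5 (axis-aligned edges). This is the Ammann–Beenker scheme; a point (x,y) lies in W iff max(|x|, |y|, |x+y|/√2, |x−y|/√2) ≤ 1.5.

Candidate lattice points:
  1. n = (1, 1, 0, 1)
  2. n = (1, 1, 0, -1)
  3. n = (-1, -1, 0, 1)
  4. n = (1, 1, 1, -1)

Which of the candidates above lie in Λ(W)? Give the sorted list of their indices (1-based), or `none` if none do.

2, 3, 4

With ζ = e^{iπ/4} the internal vectors are ζ^0,ζ^3,ζ^6,ζ^9.
candidate 1: n = (1, 1, 0, 1) → π⊥ ≈ (+1.0000, +1.4142); max(|x|,|y|,|x±y|/√2) = 1.7071 > 1.5 ⇒ ∉ W
candidate 2: n = (1, 1, 0, -1) → π⊥ ≈ (-0.4142, +0.0000); max(|x|,|y|,|x±y|/√2) = 0.4142 ≤ 1.5 ⇒ ∈ W
candidate 3: n = (-1, -1, 0, 1) → π⊥ ≈ (+0.4142, +0.0000); max(|x|,|y|,|x±y|/√2) = 0.4142 ≤ 1.5 ⇒ ∈ W
candidate 4: n = (1, 1, 1, -1) → π⊥ ≈ (-0.4142, -1.0000); max(|x|,|y|,|x±y|/√2) = 1.0000 ≤ 1.5 ⇒ ∈ W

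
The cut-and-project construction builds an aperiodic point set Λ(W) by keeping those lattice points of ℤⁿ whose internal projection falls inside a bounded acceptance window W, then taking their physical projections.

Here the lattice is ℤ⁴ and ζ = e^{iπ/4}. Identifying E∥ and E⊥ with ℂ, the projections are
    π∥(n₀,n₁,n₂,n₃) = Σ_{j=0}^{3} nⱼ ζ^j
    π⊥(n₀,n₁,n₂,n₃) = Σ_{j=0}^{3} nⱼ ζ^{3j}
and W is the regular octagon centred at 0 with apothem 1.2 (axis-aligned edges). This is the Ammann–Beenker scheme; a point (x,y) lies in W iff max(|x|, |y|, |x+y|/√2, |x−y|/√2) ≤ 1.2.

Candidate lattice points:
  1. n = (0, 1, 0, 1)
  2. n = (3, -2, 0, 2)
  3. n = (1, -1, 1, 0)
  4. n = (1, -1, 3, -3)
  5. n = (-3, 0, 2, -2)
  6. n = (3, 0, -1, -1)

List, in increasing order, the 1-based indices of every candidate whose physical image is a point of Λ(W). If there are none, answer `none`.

π⊥(n) = n₀ + n₁ζ³ + n₂ζ⁶ + n₃ζ⁹ where ζ = e^{iπ/4}.
candidate 1: n = (0, 1, 0, 1) → π⊥ ≈ (+0.00000, +1.41421); max(|x|,|y|,|x±y|/√2) = 1.41421 > 1.2 ⇒ ∉ W
candidate 2: n = (3, -2, 0, 2) → π⊥ ≈ (+5.82843, +0.00000); max(|x|,|y|,|x±y|/√2) = 5.82843 > 1.2 ⇒ ∉ W
candidate 3: n = (1, -1, 1, 0) → π⊥ ≈ (+1.70711, -1.70711); max(|x|,|y|,|x±y|/√2) = 2.41421 > 1.2 ⇒ ∉ W
candidate 4: n = (1, -1, 3, -3) → π⊥ ≈ (-0.41421, -5.82843); max(|x|,|y|,|x±y|/√2) = 5.82843 > 1.2 ⇒ ∉ W
candidate 5: n = (-3, 0, 2, -2) → π⊥ ≈ (-4.41421, -3.41421); max(|x|,|y|,|x±y|/√2) = 5.53553 > 1.2 ⇒ ∉ W
candidate 6: n = (3, 0, -1, -1) → π⊥ ≈ (+2.29289, +0.29289); max(|x|,|y|,|x±y|/√2) = 2.29289 > 1.2 ⇒ ∉ W

none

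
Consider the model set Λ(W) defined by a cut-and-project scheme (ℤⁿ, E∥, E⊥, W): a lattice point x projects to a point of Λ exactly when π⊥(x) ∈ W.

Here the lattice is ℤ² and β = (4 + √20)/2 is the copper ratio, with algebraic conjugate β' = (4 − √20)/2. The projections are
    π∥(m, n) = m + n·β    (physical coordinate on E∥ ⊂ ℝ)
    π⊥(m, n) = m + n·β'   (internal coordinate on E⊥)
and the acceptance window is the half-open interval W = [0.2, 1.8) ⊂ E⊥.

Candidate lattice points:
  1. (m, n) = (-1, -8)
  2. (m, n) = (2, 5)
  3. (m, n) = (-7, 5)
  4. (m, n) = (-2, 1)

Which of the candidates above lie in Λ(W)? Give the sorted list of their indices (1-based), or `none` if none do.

Numerically β ≈ 4.236068 and β' = −1/β ≈ -0.236068.
[1] lift (-1,-8): star map gives 0.888544; window check 0.2 ≤ 0.888544 < 1.8 is true → IN Λ
[2] lift (2,5): star map gives 0.819660; window check 0.2 ≤ 0.819660 < 1.8 is true → IN Λ
[3] lift (-7,5): star map gives -8.180340; window check 0.2 ≤ -8.180340 < 1.8 is false → out
[4] lift (-2,1): star map gives -2.236068; window check 0.2 ≤ -2.236068 < 1.8 is false → out

1, 2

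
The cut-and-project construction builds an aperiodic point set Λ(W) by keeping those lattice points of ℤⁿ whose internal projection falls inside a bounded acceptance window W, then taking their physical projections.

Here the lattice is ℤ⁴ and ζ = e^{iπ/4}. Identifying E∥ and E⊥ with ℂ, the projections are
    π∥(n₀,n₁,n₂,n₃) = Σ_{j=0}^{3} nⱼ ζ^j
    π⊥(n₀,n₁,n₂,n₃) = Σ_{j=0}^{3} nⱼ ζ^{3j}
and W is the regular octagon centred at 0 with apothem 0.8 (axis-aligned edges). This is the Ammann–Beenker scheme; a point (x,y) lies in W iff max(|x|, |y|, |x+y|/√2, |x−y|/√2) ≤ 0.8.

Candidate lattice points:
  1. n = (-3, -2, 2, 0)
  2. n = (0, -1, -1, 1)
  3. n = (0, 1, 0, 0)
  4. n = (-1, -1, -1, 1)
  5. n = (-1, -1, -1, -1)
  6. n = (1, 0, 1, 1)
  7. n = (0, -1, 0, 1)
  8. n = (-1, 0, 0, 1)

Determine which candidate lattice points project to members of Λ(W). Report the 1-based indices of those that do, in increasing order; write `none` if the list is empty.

8

π⊥(n) = n₀ + n₁ζ³ + n₂ζ⁶ + n₃ζ⁹ where ζ = e^{iπ/4}.
#1 (-3, -2, 2, 0): internal (-1.58579, -3.41421); octagon support 3.53553 vs apothem 0.8 → ∉ W
#2 (0, -1, -1, 1): internal (1.41421, 1.00000); octagon support 1.70711 vs apothem 0.8 → ∉ W
#3 (0, 1, 0, 0): internal (-0.70711, 0.70711); octagon support 1.00000 vs apothem 0.8 → ∉ W
#4 (-1, -1, -1, 1): internal (0.41421, 1.00000); octagon support 1.00000 vs apothem 0.8 → ∉ W
#5 (-1, -1, -1, -1): internal (-1.00000, -0.41421); octagon support 1.00000 vs apothem 0.8 → ∉ W
#6 (1, 0, 1, 1): internal (1.70711, -0.29289); octagon support 1.70711 vs apothem 0.8 → ∉ W
#7 (0, -1, 0, 1): internal (1.41421, 0.00000); octagon support 1.41421 vs apothem 0.8 → ∉ W
#8 (-1, 0, 0, 1): internal (-0.29289, 0.70711); octagon support 0.70711 vs apothem 0.8 → ∈ W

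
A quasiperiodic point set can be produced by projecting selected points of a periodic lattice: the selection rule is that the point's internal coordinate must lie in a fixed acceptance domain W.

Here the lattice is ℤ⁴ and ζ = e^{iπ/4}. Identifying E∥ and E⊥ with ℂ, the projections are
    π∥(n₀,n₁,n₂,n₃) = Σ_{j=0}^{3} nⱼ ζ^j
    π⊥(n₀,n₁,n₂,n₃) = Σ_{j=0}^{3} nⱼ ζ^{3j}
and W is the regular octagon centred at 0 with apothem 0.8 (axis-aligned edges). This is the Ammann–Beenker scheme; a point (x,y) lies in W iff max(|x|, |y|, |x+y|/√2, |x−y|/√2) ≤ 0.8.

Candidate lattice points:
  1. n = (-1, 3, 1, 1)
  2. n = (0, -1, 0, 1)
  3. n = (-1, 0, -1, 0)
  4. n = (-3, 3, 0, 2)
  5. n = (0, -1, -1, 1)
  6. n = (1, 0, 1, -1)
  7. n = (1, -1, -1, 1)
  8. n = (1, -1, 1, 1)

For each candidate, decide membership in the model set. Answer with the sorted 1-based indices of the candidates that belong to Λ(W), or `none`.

none

π⊥(n) = n₀ + n₁ζ³ + n₂ζ⁶ + n₃ζ⁹ where ζ = e^{iπ/4}.
#1 (-1, 3, 1, 1): internal (-2.414214, 1.828427); octagon support 3.000000 vs apothem 0.8 → ∉ W
#2 (0, -1, 0, 1): internal (1.414214, 0.000000); octagon support 1.414214 vs apothem 0.8 → ∉ W
#3 (-1, 0, -1, 0): internal (-1.000000, 1.000000); octagon support 1.414214 vs apothem 0.8 → ∉ W
#4 (-3, 3, 0, 2): internal (-3.707107, 3.535534); octagon support 5.121320 vs apothem 0.8 → ∉ W
#5 (0, -1, -1, 1): internal (1.414214, 1.000000); octagon support 1.707107 vs apothem 0.8 → ∉ W
#6 (1, 0, 1, -1): internal (0.292893, -1.707107); octagon support 1.707107 vs apothem 0.8 → ∉ W
#7 (1, -1, -1, 1): internal (2.414214, 1.000000); octagon support 2.414214 vs apothem 0.8 → ∉ W
#8 (1, -1, 1, 1): internal (2.414214, -1.000000); octagon support 2.414214 vs apothem 0.8 → ∉ W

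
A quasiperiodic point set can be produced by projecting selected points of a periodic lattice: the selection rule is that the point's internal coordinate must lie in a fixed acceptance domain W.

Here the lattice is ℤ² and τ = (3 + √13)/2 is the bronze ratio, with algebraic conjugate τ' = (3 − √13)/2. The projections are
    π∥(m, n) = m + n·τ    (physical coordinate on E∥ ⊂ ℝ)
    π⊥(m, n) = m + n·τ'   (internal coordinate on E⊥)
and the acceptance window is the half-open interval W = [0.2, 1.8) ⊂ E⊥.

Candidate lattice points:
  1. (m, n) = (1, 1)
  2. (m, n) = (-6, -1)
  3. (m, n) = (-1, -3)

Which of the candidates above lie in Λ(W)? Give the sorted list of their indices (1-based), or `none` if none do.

Numerically τ ≈ 3.30278 and τ' = −1/τ ≈ -0.30278.
[1] lift (1,1): star map gives 0.69722; window check 0.2 ≤ 0.69722 < 1.8 is true → IN Λ
[2] lift (-6,-1): star map gives -5.69722; window check 0.2 ≤ -5.69722 < 1.8 is false → out
[3] lift (-1,-3): star map gives -0.09167; window check 0.2 ≤ -0.09167 < 1.8 is false → out

1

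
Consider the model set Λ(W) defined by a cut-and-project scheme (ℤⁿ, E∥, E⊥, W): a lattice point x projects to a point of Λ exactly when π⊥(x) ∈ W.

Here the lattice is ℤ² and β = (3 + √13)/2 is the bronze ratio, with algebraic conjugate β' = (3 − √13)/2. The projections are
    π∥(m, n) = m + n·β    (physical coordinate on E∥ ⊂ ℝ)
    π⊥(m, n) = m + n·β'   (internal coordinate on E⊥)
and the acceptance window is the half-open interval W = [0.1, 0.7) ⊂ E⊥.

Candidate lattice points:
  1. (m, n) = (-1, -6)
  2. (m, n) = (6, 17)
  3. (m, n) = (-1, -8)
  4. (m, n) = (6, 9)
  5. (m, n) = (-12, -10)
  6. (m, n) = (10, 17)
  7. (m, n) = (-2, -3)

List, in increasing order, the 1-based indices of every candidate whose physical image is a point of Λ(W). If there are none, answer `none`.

none

Compute β' = (3−√13)/2 = -0.302776, so π⊥(m,n) = m -0.302776·n.
[1] lift (-1,-6): star map gives 0.816654; window check 0.1 ≤ 0.816654 < 0.7 is false → out
[2] lift (6,17): star map gives 0.852814; window check 0.1 ≤ 0.852814 < 0.7 is false → out
[3] lift (-1,-8): star map gives 1.422205; window check 0.1 ≤ 1.422205 < 0.7 is false → out
[4] lift (6,9): star map gives 3.275019; window check 0.1 ≤ 3.275019 < 0.7 is false → out
[5] lift (-12,-10): star map gives -8.972244; window check 0.1 ≤ -8.972244 < 0.7 is false → out
[6] lift (10,17): star map gives 4.852814; window check 0.1 ≤ 4.852814 < 0.7 is false → out
[7] lift (-2,-3): star map gives -1.091673; window check 0.1 ≤ -1.091673 < 0.7 is false → out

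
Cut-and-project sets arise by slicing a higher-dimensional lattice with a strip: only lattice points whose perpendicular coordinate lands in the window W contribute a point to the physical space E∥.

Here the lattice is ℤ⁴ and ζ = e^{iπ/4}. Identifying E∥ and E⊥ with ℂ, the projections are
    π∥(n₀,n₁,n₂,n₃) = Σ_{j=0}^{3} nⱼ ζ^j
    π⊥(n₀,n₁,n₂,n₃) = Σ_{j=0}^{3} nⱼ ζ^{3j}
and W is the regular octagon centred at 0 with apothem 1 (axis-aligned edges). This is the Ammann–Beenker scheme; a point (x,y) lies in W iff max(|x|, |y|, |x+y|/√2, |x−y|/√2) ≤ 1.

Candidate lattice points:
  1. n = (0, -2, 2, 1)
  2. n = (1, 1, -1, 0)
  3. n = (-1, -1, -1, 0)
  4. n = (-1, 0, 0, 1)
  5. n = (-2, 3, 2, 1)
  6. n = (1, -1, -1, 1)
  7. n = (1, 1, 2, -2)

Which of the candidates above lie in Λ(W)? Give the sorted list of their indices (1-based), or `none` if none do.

Internal map: ζ^{3j} for j=0..3 gives (1,0), (−√2/2,√2/2), (0,−1), (√2/2,√2/2).
candidate 1: n = (0, -2, 2, 1) → π⊥ ≈ (+2.12132, -2.70711); max(|x|,|y|,|x±y|/√2) = 3.41421 > 1 ⇒ ∉ W
candidate 2: n = (1, 1, -1, 0) → π⊥ ≈ (+0.29289, +1.70711); max(|x|,|y|,|x±y|/√2) = 1.70711 > 1 ⇒ ∉ W
candidate 3: n = (-1, -1, -1, 0) → π⊥ ≈ (-0.29289, +0.29289); max(|x|,|y|,|x±y|/√2) = 0.41421 ≤ 1 ⇒ ∈ W
candidate 4: n = (-1, 0, 0, 1) → π⊥ ≈ (-0.29289, +0.70711); max(|x|,|y|,|x±y|/√2) = 0.70711 ≤ 1 ⇒ ∈ W
candidate 5: n = (-2, 3, 2, 1) → π⊥ ≈ (-3.41421, +0.82843); max(|x|,|y|,|x±y|/√2) = 3.41421 > 1 ⇒ ∉ W
candidate 6: n = (1, -1, -1, 1) → π⊥ ≈ (+2.41421, +1.00000); max(|x|,|y|,|x±y|/√2) = 2.41421 > 1 ⇒ ∉ W
candidate 7: n = (1, 1, 2, -2) → π⊥ ≈ (-1.12132, -2.70711); max(|x|,|y|,|x±y|/√2) = 2.70711 > 1 ⇒ ∉ W

3, 4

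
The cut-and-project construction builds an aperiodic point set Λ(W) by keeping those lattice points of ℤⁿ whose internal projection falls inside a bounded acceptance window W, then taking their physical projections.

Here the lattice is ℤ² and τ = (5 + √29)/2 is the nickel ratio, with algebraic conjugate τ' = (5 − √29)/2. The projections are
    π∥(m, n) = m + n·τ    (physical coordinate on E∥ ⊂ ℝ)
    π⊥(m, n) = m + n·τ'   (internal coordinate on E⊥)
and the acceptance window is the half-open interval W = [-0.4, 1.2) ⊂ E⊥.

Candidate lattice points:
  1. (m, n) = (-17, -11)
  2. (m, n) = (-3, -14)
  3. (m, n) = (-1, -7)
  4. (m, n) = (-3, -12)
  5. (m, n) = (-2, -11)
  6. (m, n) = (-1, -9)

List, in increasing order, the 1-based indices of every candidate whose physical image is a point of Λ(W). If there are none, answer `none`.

2, 3, 5, 6

Numerically τ ≈ 5.19258 and τ' = −1/τ ≈ -0.19258.
candidate 1: (m,n)=(-17,-11) → π∥ = -17-11·τ ≈ -74.11841, π⊥ = -17-11·τ' ≈ -14.88159 ∉ [-0.4, 1.2) ⇒ out
candidate 2: (m,n)=(-3,-14) → π∥ = -3-14·τ ≈ -75.69615, π⊥ = -3-14·τ' ≈ -0.30385 ∈ [-0.4, 1.2) ⇒ IN Λ
candidate 3: (m,n)=(-1,-7) → π∥ = -1-7·τ ≈ -37.34808, π⊥ = -1-7·τ' ≈ 0.34808 ∈ [-0.4, 1.2) ⇒ IN Λ
candidate 4: (m,n)=(-3,-12) → π∥ = -3-12·τ ≈ -65.31099, π⊥ = -3-12·τ' ≈ -0.68901 ∉ [-0.4, 1.2) ⇒ out
candidate 5: (m,n)=(-2,-11) → π∥ = -2-11·τ ≈ -59.11841, π⊥ = -2-11·τ' ≈ 0.11841 ∈ [-0.4, 1.2) ⇒ IN Λ
candidate 6: (m,n)=(-1,-9) → π∥ = -1-9·τ ≈ -47.73324, π⊥ = -1-9·τ' ≈ 0.73324 ∈ [-0.4, 1.2) ⇒ IN Λ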